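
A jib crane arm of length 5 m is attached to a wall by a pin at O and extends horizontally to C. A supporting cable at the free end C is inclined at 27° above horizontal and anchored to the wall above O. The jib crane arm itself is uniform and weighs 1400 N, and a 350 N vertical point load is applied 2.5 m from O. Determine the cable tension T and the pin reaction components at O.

ΣM about O: T·sin27°·5 − 1400·2.5 − 350·2.5 = 0 → T = 4375/(5·0.45399) = 1927.36 ≈ 1927 N.
ΣF_x = 0: O_x − T·cos27° = 0 → O_x = 1927.36 × 0.891007 = 1717 N.
ΣF_y = 0: O_y + T·sin27° − 1400 − 350 = 0 → O_y = 1750 − 1927.36 × 0.45399 = 875.0 N.

T = 1927 N, O_x = 1717 N, O_y = 875.0 N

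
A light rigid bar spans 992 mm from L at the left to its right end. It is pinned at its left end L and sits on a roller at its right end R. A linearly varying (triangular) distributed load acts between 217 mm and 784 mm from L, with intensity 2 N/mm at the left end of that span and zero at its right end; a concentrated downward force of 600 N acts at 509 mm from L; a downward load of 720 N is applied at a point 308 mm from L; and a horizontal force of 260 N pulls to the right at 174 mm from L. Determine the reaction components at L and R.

L_x = -260.0 N, L_y = 1124 N, R_y = 763.5 N

Resultant of the triangular load: ½ × 2 × 567 = 567 N, acting at 406 mm from L (one-third of the span from the peak).
Moments about L: R_y·992 − (½·2·567)·406 − 600·509 − 720·308 = 0 → R_y = 757362/992 = 763.47 ≈ 763.5 N.
ΣF_y = 0: L_y + 763.47 − ½·2·567 − 600 − 720 = 0 → L_y = 1124 N.
ΣF_x = 0: L_x + 260 = 0 → L_x = -260.0 N.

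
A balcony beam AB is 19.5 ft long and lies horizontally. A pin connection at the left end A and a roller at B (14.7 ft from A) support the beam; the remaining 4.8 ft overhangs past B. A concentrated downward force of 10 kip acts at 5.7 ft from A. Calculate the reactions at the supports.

Moments about A: B_y·14.7 − 10·5.7 = 0 → B_y = 57/14.7 = 3.87755 ≈ 3.878 kip.
ΣF_y = 0: A_y + 3.87755 − 10 = 0 → A_y = 6.122 kip.
ΣF_x = 0: no horizontal applied forces, so A_x = 0.

A_x = 0, A_y = 6.122 kip, B_y = 3.878 kip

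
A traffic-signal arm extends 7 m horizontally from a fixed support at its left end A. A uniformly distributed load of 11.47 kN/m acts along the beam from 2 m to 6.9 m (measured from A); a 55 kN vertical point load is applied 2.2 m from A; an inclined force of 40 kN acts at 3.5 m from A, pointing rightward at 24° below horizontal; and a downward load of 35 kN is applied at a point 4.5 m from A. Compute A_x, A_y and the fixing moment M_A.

A_x = -36.54 kN, A_y = 162.5 kN, M_A = 585.5 kN·m

Resultant of the distributed load: 11.47 × 4.9 = 56.203 kN at 4.45 m from A.
ΣF_x = 0: A_x + 40·cos24° = 0 → A_x = -36.54 kN.
ΣF_y = 0: A_y − 11.47·4.9 − 55 − 40·sin24° − 35 = 0 → A_y = 162.5 kN.
ΣM about A: M_A − (11.47·4.9)·4.45 − 55·2.2 − 40·sin24°·3.5 − 35·4.5 = 0 → M_A = 585.5 kN·m.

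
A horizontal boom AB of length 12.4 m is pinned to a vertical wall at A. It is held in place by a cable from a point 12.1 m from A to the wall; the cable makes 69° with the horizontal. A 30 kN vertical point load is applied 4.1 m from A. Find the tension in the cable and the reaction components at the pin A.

ΣM about A: T·sin69°·12.1 − 30·4.1 = 0 → T = 123/(12.1·0.93358) = 10.8885 ≈ 10.89 kN.
ΣF_x = 0: A_x − T·cos69° = 0 → A_x = 10.8885 × 0.358368 = 3.902 kN.
ΣF_y = 0: A_y + T·sin69° − 30 = 0 → A_y = 30 − 10.8885 × 0.93358 = 19.83 kN.

T = 10.89 kN, A_x = 3.902 kN, A_y = 19.83 kN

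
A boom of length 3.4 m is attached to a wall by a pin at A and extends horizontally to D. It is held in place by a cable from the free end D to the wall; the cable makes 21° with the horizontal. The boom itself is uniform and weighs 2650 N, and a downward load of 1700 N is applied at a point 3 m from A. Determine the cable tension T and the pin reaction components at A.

ΣM about A: T·sin21°·3.4 − 2650·1.7 − 1700·3 = 0 → T = 9605/(3.4·0.358368) = 7882.96 ≈ 7883 N.
ΣF_x = 0: A_x − T·cos21° = 0 → A_x = 7882.96 × 0.93358 = 7359 N.
ΣF_y = 0: A_y + T·sin21° − 2650 − 1700 = 0 → A_y = 4350 − 7882.96 × 0.358368 = 1525 N.

T = 7883 N, A_x = 7359 N, A_y = 1525 N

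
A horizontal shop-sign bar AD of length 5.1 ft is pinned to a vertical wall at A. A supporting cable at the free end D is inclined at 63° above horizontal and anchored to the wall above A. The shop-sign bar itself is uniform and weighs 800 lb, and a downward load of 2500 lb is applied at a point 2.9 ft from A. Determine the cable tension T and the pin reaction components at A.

ΣM about A: T·sin63°·5.1 − 800·2.55 − 2500·2.9 = 0 → T = 9290/(5.1·0.891007) = 2044.39 ≈ 2044 lb.
ΣF_x = 0: A_x − T·cos63° = 0 → A_x = 2044.39 × 0.45399 = 928.1 lb.
ΣF_y = 0: A_y + T·sin63° − 800 − 2500 = 0 → A_y = 3300 − 2044.39 × 0.891007 = 1478 lb.

T = 2044 lb, A_x = 928.1 lb, A_y = 1478 lb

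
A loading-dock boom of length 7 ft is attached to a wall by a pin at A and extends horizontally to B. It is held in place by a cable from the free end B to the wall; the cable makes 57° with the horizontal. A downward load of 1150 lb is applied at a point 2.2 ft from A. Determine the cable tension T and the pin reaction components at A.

T = 431.0 lb, A_x = 234.7 lb, A_y = 788.6 lb

ΣM about A: T·sin57°·7 − 1150·2.2 = 0 → T = 2530/(7·0.838671) = 430.954 ≈ 431.0 lb.
ΣF_x = 0: A_x − T·cos57° = 0 → A_x = 430.954 × 0.544639 = 234.7 lb.
ΣF_y = 0: A_y + T·sin57° − 1150 = 0 → A_y = 1150 − 430.954 × 0.838671 = 788.6 lb.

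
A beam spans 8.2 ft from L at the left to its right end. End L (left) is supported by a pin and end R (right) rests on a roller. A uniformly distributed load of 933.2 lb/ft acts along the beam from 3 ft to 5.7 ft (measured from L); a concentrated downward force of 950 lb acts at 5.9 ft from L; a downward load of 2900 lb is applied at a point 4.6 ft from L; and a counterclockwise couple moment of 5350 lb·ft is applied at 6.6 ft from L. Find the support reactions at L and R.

Resultant of the distributed load: 933.2 × 2.7 = 2519.64 lb at 4.35 ft from L.
Taking moments about L: R_y·8.2 − (933.2·2.7)·4.35 − 950·5.9 − 2900·4.6 + 5350 = 0 → R_y = 24555.434/8.2 = 2994.57 ≈ 2995 lb.
ΣF_y = 0: L_y + 2994.57 − 933.2·2.7 − 950 − 2900 = 0 → L_y = 3375 lb.
ΣF_x = 0: no horizontal applied forces, so L_x = 0.

L_x = 0, L_y = 3375 lb, R_y = 2995 lb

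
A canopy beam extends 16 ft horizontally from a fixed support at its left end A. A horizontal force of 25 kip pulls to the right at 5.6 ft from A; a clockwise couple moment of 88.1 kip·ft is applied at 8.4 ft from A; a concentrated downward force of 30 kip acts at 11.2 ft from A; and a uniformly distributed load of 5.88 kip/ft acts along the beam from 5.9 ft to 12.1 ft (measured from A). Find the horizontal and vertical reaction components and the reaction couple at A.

Resultant of the distributed load: 5.88 × 6.2 = 36.456 kip at 9 ft from A.
ΣF_x = 0: A_x + 25 = 0 → A_x = -25.00 kip.
ΣF_y = 0: A_y − 30 − 5.88·6.2 = 0 → A_y = 66.46 kip.
ΣM about A: M_A − 88.1 − 30·11.2 − (5.88·6.2)·9 = 0 → M_A = 752.2 kip·ft.

A_x = -25.00 kip, A_y = 66.46 kip, M_A = 752.2 kip·ft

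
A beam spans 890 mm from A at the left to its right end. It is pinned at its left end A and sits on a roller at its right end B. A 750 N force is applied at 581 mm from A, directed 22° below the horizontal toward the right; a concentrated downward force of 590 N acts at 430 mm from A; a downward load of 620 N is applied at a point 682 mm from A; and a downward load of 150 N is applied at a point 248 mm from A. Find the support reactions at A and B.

Taking moments about A: B_y·890 − 750·sin22°·581 − 590·430 − 620·682 − 150·248 = 0 → B_y = 876975/890 = 985.365 ≈ 985.4 N.
ΣF_y = 0: A_y + 985.365 − 750·sin22° − 590 − 620 − 150 = 0 → A_y = 655.6 N.
ΣF_x = 0: A_x + 750·cos22° = 0 → A_x = -695.4 N.

A_x = -695.4 N, A_y = 655.6 N, B_y = 985.4 N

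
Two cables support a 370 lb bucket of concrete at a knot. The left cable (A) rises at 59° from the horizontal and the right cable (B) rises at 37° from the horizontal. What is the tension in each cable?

T_A = 297.1 lb, T_B = 191.6 lb

ΣF_x = 0: −T_A·cos59° + T_B·cos37° = 0 → T_B = 0.644898·T_A.
ΣF_y = 0: T_A·sin59° + T_B·sin37° = 370.
Substitute: T_A·(0.857167 + 0.644898·0.601815) = 370 → T_A = 297.123 ≈ 297.1 lb.
Then T_B = 0.644898 × 297.123 = 191.6 lb.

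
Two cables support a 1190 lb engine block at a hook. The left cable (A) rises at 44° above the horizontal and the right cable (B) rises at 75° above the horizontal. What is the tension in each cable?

ΣF_x = 0: −T_A·cos44° + T_B·cos75° = 0 → T_B = 2.77932·T_A.
ΣF_y = 0: T_A·sin44° + T_B·sin75° = 1190.
Substitute: T_A·(0.694658 + 2.77932·0.965926) = 1190 → T_A = 352.146 ≈ 352.1 lb.
Then T_B = 2.77932 × 352.146 = 978.7 lb.

T_A = 352.1 lb, T_B = 978.7 lb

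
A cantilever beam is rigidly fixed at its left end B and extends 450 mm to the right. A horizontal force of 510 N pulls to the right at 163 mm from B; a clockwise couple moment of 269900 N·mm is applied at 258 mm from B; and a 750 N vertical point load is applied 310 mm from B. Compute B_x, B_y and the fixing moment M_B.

B_x = -510.0 N, B_y = 750.0 N, M_B = 502400 N·mm

ΣF_x = 0: B_x + 510 = 0 → B_x = -510.0 N.
ΣF_y = 0: B_y − 750 = 0 → B_y = 750.0 N.
ΣM about B: M_B − 269900 − 750·310 = 0 → M_B = 502400 N·mm.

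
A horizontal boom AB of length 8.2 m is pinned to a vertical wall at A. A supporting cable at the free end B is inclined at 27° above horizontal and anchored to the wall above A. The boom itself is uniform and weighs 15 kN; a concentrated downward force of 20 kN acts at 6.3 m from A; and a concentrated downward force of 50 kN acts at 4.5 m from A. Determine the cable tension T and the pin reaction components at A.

T = 110.8 kN, A_x = 98.73 kN, A_y = 34.70 kN

ΣM about A: T·sin27°·8.2 − 15·4.1 − 20·6.3 − 50·4.5 = 0 → T = 412.5/(8.2·0.45399) = 110.806 ≈ 110.8 kN.
ΣF_x = 0: A_x − T·cos27° = 0 → A_x = 110.806 × 0.891007 = 98.73 kN.
ΣF_y = 0: A_y + T·sin27° − 15 − 20 − 50 = 0 → A_y = 85 − 110.806 × 0.45399 = 34.70 kN.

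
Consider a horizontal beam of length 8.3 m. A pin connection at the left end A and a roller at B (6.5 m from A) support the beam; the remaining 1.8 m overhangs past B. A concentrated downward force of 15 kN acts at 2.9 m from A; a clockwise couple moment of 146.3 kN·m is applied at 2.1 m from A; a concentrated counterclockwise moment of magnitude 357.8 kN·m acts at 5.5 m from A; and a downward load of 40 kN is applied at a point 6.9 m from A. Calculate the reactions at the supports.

Taking moments about A: B_y·6.5 − 15·2.9 − 146.3 + 357.8 − 40·6.9 = 0 → B_y = 108/6.5 = 16.6154 ≈ 16.62 kN.
ΣF_y = 0: A_y + 16.6154 − 15 − 40 = 0 → A_y = 38.38 kN.
ΣF_x = 0: no horizontal applied forces, so A_x = 0.

A_x = 0, A_y = 38.38 kN, B_y = 16.62 kN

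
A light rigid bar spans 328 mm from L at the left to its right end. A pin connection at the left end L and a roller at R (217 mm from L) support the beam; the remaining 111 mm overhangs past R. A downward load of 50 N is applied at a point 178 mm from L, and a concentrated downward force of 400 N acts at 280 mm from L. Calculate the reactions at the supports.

L_x = 0, L_y = -107.1 N, R_y = 557.1 N

ΣM about L: R_y·217 − 50·178 − 400·280 = 0 → R_y = 120900/217 = 557.143 ≈ 557.1 N.
ΣF_y = 0: L_y + 557.143 − 50 − 400 = 0 → L_y = -107.1 N.
ΣF_x = 0: no horizontal applied forces, so L_x = 0.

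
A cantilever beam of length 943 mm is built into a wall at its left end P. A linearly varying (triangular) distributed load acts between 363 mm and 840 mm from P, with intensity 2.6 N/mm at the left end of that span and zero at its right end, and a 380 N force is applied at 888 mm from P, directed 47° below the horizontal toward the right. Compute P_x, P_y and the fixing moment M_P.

P_x = -259.2 N, P_y = 898.0 N, M_P = 570500 N·mm

Resultant of the triangular load: ½ × 2.6 × 477 = 620.1 N, acting at 522 mm from P (one-third of the span from the peak).
ΣF_x = 0: P_x + 380·cos47° = 0 → P_x = -259.2 N.
ΣF_y = 0: P_y − ½·2.6·477 − 380·sin47° = 0 → P_y = 898.0 N.
ΣM about P: M_P − (½·2.6·477)·522 − 380·sin47°·888 = 0 → M_P = 570500 N·mm.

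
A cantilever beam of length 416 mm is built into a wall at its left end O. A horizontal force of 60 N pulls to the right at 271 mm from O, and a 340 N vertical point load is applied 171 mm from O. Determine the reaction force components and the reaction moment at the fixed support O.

ΣF_x = 0: O_x + 60 = 0 → O_x = -60.00 N.
ΣF_y = 0: O_y − 340 = 0 → O_y = 340.0 N.
ΣM about O: M_O − 340·171 = 0 → M_O = 58140 N·mm.

O_x = -60.00 N, O_y = 340.0 N, M_O = 58140 N·mm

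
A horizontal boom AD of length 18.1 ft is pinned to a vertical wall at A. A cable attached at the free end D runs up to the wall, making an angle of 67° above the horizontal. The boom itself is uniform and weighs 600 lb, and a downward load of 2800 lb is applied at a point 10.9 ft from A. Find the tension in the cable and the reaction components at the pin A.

T = 2158 lb, A_x = 843.1 lb, A_y = 1414 lb

ΣM about A: T·sin67°·18.1 − 600·9.05 − 2800·10.9 = 0 → T = 35950/(18.1·0.920505) = 2157.72 ≈ 2158 lb.
ΣF_x = 0: A_x − T·cos67° = 0 → A_x = 2157.72 × 0.390731 = 843.1 lb.
ΣF_y = 0: A_y + T·sin67° − 600 − 2800 = 0 → A_y = 3400 − 2157.72 × 0.920505 = 1414 lb.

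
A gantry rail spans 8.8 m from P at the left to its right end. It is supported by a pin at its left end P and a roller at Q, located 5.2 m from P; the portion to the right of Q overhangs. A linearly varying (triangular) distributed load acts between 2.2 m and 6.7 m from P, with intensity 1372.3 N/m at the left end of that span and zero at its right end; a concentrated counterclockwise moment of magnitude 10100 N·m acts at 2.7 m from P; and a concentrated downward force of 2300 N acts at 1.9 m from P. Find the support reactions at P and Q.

Resultant of the triangular load: ½ × 1372.3 × 4.5 = 3087.675 N, acting at 3.7 m from P (one-third of the span from the peak).
Moments about P: Q_y·5.2 − (½·1372.3·4.5)·3.7 + 10100 − 2300·1.9 = 0 → Q_y = 5694.3975/5.2 = 1095.08 ≈ 1095 N.
ΣF_y = 0: P_y + 1095.08 − ½·1372.3·4.5 − 2300 = 0 → P_y = 4293 N.
ΣF_x = 0: no horizontal applied forces, so P_x = 0.

P_x = 0, P_y = 4293 N, Q_y = 1095 N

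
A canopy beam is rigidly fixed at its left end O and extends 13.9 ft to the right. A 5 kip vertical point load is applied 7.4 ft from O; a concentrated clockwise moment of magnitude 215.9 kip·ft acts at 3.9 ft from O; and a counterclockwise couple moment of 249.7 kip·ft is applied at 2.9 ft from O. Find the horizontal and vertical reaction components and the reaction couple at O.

O_x = 0, O_y = 5.000 kip, M_O = 3.200 kip·ft

ΣF_x = 0: O_x = 0.
ΣF_y = 0: O_y − 5 = 0 → O_y = 5.000 kip.
ΣM about O: M_O − 5·7.4 − 215.9 + 249.7 = 0 → M_O = 3.200 kip·ft.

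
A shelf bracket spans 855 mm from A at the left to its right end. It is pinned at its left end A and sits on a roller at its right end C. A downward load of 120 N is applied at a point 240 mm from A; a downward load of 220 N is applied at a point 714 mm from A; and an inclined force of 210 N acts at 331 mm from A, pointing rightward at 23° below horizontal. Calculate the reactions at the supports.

Taking moments about A: C_y·855 − 120·240 − 220·714 − 210·sin23°·331 = 0 → C_y = 213040/855 = 249.17 ≈ 249.2 N.
ΣF_y = 0: A_y + 249.17 − 120 − 220 − 210·sin23° = 0 → A_y = 172.9 N.
ΣF_x = 0: A_x + 210·cos23° = 0 → A_x = -193.3 N.

A_x = -193.3 N, A_y = 172.9 N, C_y = 249.2 N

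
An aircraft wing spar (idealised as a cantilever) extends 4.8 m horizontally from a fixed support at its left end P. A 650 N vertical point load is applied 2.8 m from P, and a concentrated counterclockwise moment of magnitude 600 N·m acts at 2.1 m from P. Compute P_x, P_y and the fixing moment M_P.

ΣF_x = 0: P_x = 0.
ΣF_y = 0: P_y − 650 = 0 → P_y = 650.0 N.
ΣM about P: M_P − 650·2.8 + 600 = 0 → M_P = 1220 N·m.

P_x = 0, P_y = 650.0 N, M_P = 1220 N·m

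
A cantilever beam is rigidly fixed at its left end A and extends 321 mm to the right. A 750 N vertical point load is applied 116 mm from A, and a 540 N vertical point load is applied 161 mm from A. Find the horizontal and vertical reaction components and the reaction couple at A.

ΣF_x = 0: A_x = 0.
ΣF_y = 0: A_y − 750 − 540 = 0 → A_y = 1290 N.
ΣM about A: M_A − 750·116 − 540·161 = 0 → M_A = 173900 N·mm.

A_x = 0, A_y = 1290 N, M_A = 173900 N·mm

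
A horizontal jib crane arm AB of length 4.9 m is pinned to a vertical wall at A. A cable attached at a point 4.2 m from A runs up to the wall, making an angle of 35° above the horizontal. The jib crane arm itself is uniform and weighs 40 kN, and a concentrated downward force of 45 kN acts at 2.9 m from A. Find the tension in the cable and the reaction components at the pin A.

ΣM about A: T·sin35°·4.2 − 40·2.45 − 45·2.9 = 0 → T = 228.5/(4.2·0.573576) = 94.8519 ≈ 94.85 kN.
ΣF_x = 0: A_x − T·cos35° = 0 → A_x = 94.8519 × 0.819152 = 77.70 kN.
ΣF_y = 0: A_y + T·sin35° − 40 − 45 = 0 → A_y = 85 − 94.8519 × 0.573576 = 30.60 kN.

T = 94.85 kN, A_x = 77.70 kN, A_y = 30.60 kN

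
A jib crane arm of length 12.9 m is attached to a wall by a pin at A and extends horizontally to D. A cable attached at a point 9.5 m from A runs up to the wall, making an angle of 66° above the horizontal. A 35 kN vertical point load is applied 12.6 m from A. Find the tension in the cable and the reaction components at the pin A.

T = 50.81 kN, A_x = 20.67 kN, A_y = -11.42 kN

ΣM about A: T·sin66°·9.5 − 35·12.6 = 0 → T = 441/(9.5·0.913545) = 50.8142 ≈ 50.81 kN.
ΣF_x = 0: A_x − T·cos66° = 0 → A_x = 50.8142 × 0.406737 = 20.67 kN.
ΣF_y = 0: A_y + T·sin66° − 35 = 0 → A_y = 35 − 50.8142 × 0.913545 = -11.42 kN.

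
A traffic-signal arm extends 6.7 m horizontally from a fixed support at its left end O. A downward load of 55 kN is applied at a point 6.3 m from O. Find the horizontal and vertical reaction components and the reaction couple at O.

ΣF_x = 0: O_x = 0.
ΣF_y = 0: O_y − 55 = 0 → O_y = 55.00 kN.
ΣM about O: M_O − 55·6.3 = 0 → M_O = 346.5 kN·m.

O_x = 0, O_y = 55.00 kN, M_O = 346.5 kN·m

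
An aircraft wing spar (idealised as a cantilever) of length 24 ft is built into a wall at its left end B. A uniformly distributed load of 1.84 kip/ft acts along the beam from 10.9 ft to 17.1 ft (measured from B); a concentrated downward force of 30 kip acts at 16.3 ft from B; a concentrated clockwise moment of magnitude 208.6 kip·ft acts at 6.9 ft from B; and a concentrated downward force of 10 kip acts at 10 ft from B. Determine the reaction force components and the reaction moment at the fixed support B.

Resultant of the distributed load: 1.84 × 6.2 = 11.408 kip at 14 ft from B.
ΣF_x = 0: B_x = 0.
ΣF_y = 0: B_y − 1.84·6.2 − 30 − 10 = 0 → B_y = 51.41 kip.
ΣM about B: M_B − (1.84·6.2)·14 − 30·16.3 − 208.6 − 10·10 = 0 → M_B = 957.3 kip·ft.

B_x = 0, B_y = 51.41 kip, M_B = 957.3 kip·ft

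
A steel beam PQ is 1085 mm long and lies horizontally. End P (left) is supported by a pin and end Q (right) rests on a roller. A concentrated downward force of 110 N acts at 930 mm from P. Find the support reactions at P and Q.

P_x = 0, P_y = 15.71 N, Q_y = 94.29 N

Taking moments about P: Q_y·1085 − 110·930 = 0 → Q_y = 102300/1085 = 94.2857 ≈ 94.29 N.
ΣF_y = 0: P_y + 94.2857 − 110 = 0 → P_y = 15.71 N.
ΣF_x = 0: no horizontal applied forces, so P_x = 0.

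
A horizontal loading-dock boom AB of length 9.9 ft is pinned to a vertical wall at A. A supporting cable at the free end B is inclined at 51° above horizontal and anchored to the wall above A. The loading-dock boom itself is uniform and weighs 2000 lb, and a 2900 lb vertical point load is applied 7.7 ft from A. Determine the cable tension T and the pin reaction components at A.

ΣM about A: T·sin51°·9.9 − 2000·4.95 − 2900·7.7 = 0 → T = 32230/(9.9·0.777146) = 4189.12 ≈ 4189 lb.
ΣF_x = 0: A_x − T·cos51° = 0 → A_x = 4189.12 × 0.62932 = 2636 lb.
ΣF_y = 0: A_y + T·sin51° − 2000 − 2900 = 0 → A_y = 4900 − 4189.12 × 0.777146 = 1644 lb.

T = 4189 lb, A_x = 2636 lb, A_y = 1644 lb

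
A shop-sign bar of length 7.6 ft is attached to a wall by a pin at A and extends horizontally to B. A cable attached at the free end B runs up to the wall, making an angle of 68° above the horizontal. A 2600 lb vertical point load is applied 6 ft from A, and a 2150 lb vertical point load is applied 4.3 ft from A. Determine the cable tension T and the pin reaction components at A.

T = 3526 lb, A_x = 1321 lb, A_y = 1481 lb

ΣM about A: T·sin68°·7.6 − 2600·6 − 2150·4.3 = 0 → T = 24845/(7.6·0.927184) = 3525.81 ≈ 3526 lb.
ΣF_x = 0: A_x − T·cos68° = 0 → A_x = 3525.81 × 0.374607 = 1321 lb.
ΣF_y = 0: A_y + T·sin68° − 2600 − 2150 = 0 → A_y = 4750 − 3525.81 × 0.927184 = 1481 lb.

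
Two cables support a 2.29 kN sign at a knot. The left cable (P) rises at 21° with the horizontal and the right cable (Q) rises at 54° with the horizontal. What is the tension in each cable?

ΣF_x = 0: −T_P·cos21° + T_Q·cos54° = 0 → T_Q = 1.5883·T_P.
ΣF_y = 0: T_P·sin21° + T_Q·sin54° = 2.29.
Substitute: T_P·(0.358368 + 1.5883·0.809017) = 2.29 → T_P = 1.39351 ≈ 1.394 kN.
Then T_Q = 1.5883 × 1.39351 = 2.213 kN.

T_P = 1.394 kN, T_Q = 2.213 kN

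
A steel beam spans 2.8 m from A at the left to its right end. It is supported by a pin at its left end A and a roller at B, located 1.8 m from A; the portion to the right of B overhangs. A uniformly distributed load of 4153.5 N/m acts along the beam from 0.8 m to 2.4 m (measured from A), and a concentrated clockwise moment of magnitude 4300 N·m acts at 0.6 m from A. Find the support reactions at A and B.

Resultant of the distributed load: 4153.5 × 1.6 = 6645.6 N at 1.6 m from A.
Taking moments about A: B_y·1.8 − (4153.5·1.6)·1.6 − 4300 = 0 → B_y = 14932.96/1.8 = 8296.09 ≈ 8296 N.
ΣF_y = 0: A_y + 8296.09 − 4153.5·1.6 = 0 → A_y = -1650 N.
ΣF_x = 0: no horizontal applied forces, so A_x = 0.

A_x = 0, A_y = -1650 N, B_y = 8296 N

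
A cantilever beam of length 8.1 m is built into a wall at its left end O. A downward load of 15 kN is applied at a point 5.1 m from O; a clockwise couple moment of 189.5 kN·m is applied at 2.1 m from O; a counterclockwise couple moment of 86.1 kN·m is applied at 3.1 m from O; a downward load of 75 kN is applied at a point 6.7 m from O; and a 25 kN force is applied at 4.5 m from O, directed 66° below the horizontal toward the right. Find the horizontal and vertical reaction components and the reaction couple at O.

O_x = -10.17 kN, O_y = 112.8 kN, M_O = 785.2 kN·m

ΣF_x = 0: O_x + 25·cos66° = 0 → O_x = -10.17 kN.
ΣF_y = 0: O_y − 15 − 75 − 25·sin66° = 0 → O_y = 112.8 kN.
ΣM about O: M_O − 15·5.1 − 189.5 + 86.1 − 75·6.7 − 25·sin66°·4.5 = 0 → M_O = 785.2 kN·m.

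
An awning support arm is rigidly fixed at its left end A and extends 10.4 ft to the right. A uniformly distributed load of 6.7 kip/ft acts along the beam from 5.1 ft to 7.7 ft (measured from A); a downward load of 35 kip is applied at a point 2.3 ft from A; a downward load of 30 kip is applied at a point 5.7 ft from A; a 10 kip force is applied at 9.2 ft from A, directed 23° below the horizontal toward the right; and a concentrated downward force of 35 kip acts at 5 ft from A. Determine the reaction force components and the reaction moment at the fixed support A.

Resultant of the distributed load: 6.7 × 2.6 = 17.42 kip at 6.4 ft from A.
ΣF_x = 0: A_x + 10·cos23° = 0 → A_x = -9.205 kip.
ΣF_y = 0: A_y − 6.7·2.6 − 35 − 30 − 10·sin23° − 35 = 0 → A_y = 121.3 kip.
ΣM about A: M_A − (6.7·2.6)·6.4 − 35·2.3 − 30·5.7 − 10·sin23°·9.2 − 35·5 = 0 → M_A = 573.9 kip·ft.

A_x = -9.205 kip, A_y = 121.3 kip, M_A = 573.9 kip·ft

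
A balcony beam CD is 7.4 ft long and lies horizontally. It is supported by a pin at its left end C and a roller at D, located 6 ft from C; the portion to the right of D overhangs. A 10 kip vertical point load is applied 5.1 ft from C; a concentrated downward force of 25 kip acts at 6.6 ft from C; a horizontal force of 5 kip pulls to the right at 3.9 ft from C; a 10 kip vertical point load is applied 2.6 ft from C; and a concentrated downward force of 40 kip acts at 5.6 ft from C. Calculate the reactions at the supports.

C_x = -5.000 kip, C_y = 7.333 kip, D_y = 77.67 kip

Moments about C: D_y·6 − 10·5.1 − 25·6.6 − 10·2.6 − 40·5.6 = 0 → D_y = 466/6 = 77.6667 ≈ 77.67 kip.
ΣF_y = 0: C_y + 77.6667 − 10 − 25 − 10 − 40 = 0 → C_y = 7.333 kip.
ΣF_x = 0: C_x + 5 = 0 → C_x = -5.000 kip.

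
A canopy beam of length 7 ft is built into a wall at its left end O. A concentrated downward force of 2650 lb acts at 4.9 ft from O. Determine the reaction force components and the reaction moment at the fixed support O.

O_x = 0, O_y = 2650 lb, M_O = 12990 lb·ft

ΣF_x = 0: O_x = 0.
ΣF_y = 0: O_y − 2650 = 0 → O_y = 2650 lb.
ΣM about O: M_O − 2650·4.9 = 0 → M_O = 12990 lb·ft.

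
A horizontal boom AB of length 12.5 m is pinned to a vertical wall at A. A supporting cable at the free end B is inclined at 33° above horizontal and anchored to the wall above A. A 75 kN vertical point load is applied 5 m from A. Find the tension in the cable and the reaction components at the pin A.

T = 55.08 kN, A_x = 46.20 kN, A_y = 45.00 kN

ΣM about A: T·sin33°·12.5 − 75·5 = 0 → T = 375/(12.5·0.544639) = 55.0824 ≈ 55.08 kN.
ΣF_x = 0: A_x − T·cos33° = 0 → A_x = 55.0824 × 0.838671 = 46.20 kN.
ΣF_y = 0: A_y + T·sin33° − 75 = 0 → A_y = 75 − 55.0824 × 0.544639 = 45.00 kN.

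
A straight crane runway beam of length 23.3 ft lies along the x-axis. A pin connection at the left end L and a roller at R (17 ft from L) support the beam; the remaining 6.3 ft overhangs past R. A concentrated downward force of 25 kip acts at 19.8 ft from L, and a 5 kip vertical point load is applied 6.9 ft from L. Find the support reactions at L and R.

L_x = 0, L_y = -1.147 kip, R_y = 31.15 kip

Moments about L: R_y·17 − 25·19.8 − 5·6.9 = 0 → R_y = 529.5/17 = 31.1471 ≈ 31.15 kip.
ΣF_y = 0: L_y + 31.1471 − 25 − 5 = 0 → L_y = -1.147 kip.
ΣF_x = 0: no horizontal applied forces, so L_x = 0.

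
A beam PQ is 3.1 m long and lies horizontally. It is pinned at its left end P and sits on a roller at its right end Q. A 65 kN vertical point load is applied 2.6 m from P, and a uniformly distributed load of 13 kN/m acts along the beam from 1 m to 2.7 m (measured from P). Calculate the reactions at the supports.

Resultant of the distributed load: 13 × 1.7 = 22.1 kN at 1.85 m from P.
ΣM about P: Q_y·3.1 − 65·2.6 − (13·1.7)·1.85 = 0 → Q_y = 209.885/3.1 = 67.7048 ≈ 67.70 kN.
ΣF_y = 0: P_y + 67.7048 − 65 − 13·1.7 = 0 → P_y = 19.40 kN.
ΣF_x = 0: no horizontal applied forces, so P_x = 0.

P_x = 0, P_y = 19.40 kN, Q_y = 67.70 kN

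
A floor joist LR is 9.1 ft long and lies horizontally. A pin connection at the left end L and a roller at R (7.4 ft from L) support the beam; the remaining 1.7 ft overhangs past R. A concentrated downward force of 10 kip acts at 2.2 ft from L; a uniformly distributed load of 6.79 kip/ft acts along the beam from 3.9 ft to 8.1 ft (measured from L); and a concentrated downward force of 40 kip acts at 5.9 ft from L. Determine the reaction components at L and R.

Resultant of the distributed load: 6.79 × 4.2 = 28.518 kip at 6 ft from L.
Taking moments about L: R_y·7.4 − 10·2.2 − (6.79·4.2)·6 − 40·5.9 = 0 → R_y = 429.108/7.4 = 57.9876 ≈ 57.99 kip.
ΣF_y = 0: L_y + 57.9876 − 10 − 6.79·4.2 − 40 = 0 → L_y = 20.53 kip.
ΣF_x = 0: no horizontal applied forces, so L_x = 0.

L_x = 0, L_y = 20.53 kip, R_y = 57.99 kip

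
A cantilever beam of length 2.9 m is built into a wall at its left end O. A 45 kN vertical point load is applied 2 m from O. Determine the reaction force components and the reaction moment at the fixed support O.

ΣF_x = 0: O_x = 0.
ΣF_y = 0: O_y − 45 = 0 → O_y = 45.00 kN.
ΣM about O: M_O − 45·2 = 0 → M_O = 90.00 kN·m.

O_x = 0, O_y = 45.00 kN, M_O = 90.00 kN·m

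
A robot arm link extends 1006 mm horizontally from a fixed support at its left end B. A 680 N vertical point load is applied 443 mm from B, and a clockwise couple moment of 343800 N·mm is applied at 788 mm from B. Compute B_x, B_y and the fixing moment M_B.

B_x = 0, B_y = 680.0 N, M_B = 645000 N·mm

ΣF_x = 0: B_x = 0.
ΣF_y = 0: B_y − 680 = 0 → B_y = 680.0 N.
ΣM about B: M_B − 680·443 − 343800 = 0 → M_B = 645000 N·mm.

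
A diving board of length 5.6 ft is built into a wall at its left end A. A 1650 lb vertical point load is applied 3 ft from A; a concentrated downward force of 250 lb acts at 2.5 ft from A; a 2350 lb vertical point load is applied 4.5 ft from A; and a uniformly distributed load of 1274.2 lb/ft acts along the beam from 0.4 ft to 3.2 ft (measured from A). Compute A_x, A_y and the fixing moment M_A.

Resultant of the distributed load: 1274.2 × 2.8 = 3567.76 lb at 1.8 ft from A.
ΣF_x = 0: A_x = 0.
ΣF_y = 0: A_y − 1650 − 250 − 2350 − 1274.2·2.8 = 0 → A_y = 7818 lb.
ΣM about A: M_A − 1650·3 − 250·2.5 − 2350·4.5 − (1274.2·2.8)·1.8 = 0 → M_A = 22570 lb·ft.

A_x = 0, A_y = 7818 lb, M_A = 22570 lb·ft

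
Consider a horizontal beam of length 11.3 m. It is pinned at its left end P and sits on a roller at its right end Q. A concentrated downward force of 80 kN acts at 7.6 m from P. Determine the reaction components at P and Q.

P_x = 0, P_y = 26.19 kN, Q_y = 53.81 kN

ΣM about P: Q_y·11.3 − 80·7.6 = 0 → Q_y = 608/11.3 = 53.8053 ≈ 53.81 kN.
ΣF_y = 0: P_y + 53.8053 − 80 = 0 → P_y = 26.19 kN.
ΣF_x = 0: no horizontal applied forces, so P_x = 0.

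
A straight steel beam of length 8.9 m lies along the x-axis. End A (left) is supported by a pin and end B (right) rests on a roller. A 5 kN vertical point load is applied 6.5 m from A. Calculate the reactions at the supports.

Taking moments about A: B_y·8.9 − 5·6.5 = 0 → B_y = 32.5/8.9 = 3.65169 ≈ 3.652 kN.
ΣF_y = 0: A_y + 3.65169 − 5 = 0 → A_y = 1.348 kN.
ΣF_x = 0: no horizontal applied forces, so A_x = 0.

A_x = 0, A_y = 1.348 kN, B_y = 3.652 kN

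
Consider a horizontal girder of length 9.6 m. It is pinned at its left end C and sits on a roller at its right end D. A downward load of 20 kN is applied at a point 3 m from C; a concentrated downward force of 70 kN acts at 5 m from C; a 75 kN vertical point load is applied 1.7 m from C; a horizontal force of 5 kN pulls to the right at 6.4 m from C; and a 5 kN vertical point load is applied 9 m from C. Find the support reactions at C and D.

C_x = -5.000 kN, C_y = 109.3 kN, D_y = 60.68 kN

Moments about C: D_y·9.6 − 20·3 − 70·5 − 75·1.7 − 5·9 = 0 → D_y = 582.5/9.6 = 60.6771 ≈ 60.68 kN.
ΣF_y = 0: C_y + 60.6771 − 20 − 70 − 75 − 5 = 0 → C_y = 109.3 kN.
ΣF_x = 0: C_x + 5 = 0 → C_x = -5.000 kN.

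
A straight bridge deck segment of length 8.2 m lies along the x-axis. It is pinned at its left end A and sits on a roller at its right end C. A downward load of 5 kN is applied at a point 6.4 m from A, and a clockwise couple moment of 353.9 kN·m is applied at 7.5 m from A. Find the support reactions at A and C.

Moments about A: C_y·8.2 − 5·6.4 − 353.9 = 0 → C_y = 385.9/8.2 = 47.061 ≈ 47.06 kN.
ΣF_y = 0: A_y + 47.061 − 5 = 0 → A_y = -42.06 kN.
ΣF_x = 0: no horizontal applied forces, so A_x = 0.

A_x = 0, A_y = -42.06 kN, C_y = 47.06 kN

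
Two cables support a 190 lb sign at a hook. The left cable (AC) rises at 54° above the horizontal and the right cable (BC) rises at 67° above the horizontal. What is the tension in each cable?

ΣF_x = 0: −T_AC·cos54° + T_BC·cos67° = 0 → T_BC = 1.50432·T_AC.
ΣF_y = 0: T_AC·sin54° + T_BC·sin67° = 190.
Substitute: T_AC·(0.809017 + 1.50432·0.920505) = 190 → T_AC = 86.6096 ≈ 86.61 lb.
Then T_BC = 1.50432 × 86.6096 = 130.3 lb.

T_AC = 86.61 lb, T_BC = 130.3 lb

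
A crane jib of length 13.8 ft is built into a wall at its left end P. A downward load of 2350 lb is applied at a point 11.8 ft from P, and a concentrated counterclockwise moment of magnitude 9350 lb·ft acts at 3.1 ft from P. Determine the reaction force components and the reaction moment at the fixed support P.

P_x = 0, P_y = 2350 lb, M_P = 18380 lb·ft

ΣF_x = 0: P_x = 0.
ΣF_y = 0: P_y − 2350 = 0 → P_y = 2350 lb.
ΣM about P: M_P − 2350·11.8 + 9350 = 0 → M_P = 18380 lb·ft.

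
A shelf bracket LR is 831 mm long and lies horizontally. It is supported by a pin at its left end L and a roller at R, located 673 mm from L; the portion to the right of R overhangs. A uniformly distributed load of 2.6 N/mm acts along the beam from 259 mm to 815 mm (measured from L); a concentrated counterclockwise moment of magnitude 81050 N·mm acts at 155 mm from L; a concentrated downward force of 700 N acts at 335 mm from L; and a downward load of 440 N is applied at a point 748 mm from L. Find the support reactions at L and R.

Resultant of the distributed load: 2.6 × 556 = 1445.6 N at 537 mm from L.
Moments about L: R_y·673 − (2.6·556)·537 + 81050 − 700·335 − 440·748 = 0 → R_y = 1258857.2/673 = 1870.52 ≈ 1871 N.
ΣF_y = 0: L_y + 1870.52 − 2.6·556 − 700 − 440 = 0 → L_y = 715.1 N.
ΣF_x = 0: no horizontal applied forces, so L_x = 0.

L_x = 0, L_y = 715.1 N, R_y = 1871 N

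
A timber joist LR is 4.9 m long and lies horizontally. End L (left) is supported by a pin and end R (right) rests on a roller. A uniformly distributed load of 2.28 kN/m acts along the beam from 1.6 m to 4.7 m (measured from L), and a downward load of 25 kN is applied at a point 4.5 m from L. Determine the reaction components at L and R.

L_x = 0, L_y = 4.565 kN, R_y = 27.50 kN

Resultant of the distributed load: 2.28 × 3.1 = 7.068 kN at 3.15 m from L.
ΣM about L: R_y·4.9 − (2.28·3.1)·3.15 − 25·4.5 = 0 → R_y = 134.7642/4.9 = 27.5029 ≈ 27.50 kN.
ΣF_y = 0: L_y + 27.5029 − 2.28·3.1 − 25 = 0 → L_y = 4.565 kN.
ΣF_x = 0: no horizontal applied forces, so L_x = 0.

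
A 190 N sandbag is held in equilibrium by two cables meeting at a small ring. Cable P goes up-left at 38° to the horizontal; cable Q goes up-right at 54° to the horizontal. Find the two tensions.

T_P = 111.7 N, T_Q = 149.8 N

ΣF_x = 0: −T_P·cos38° + T_Q·cos54° = 0 → T_Q = 1.34064·T_P.
ΣF_y = 0: T_P·sin38° + T_Q·sin54° = 190.
Substitute: T_P·(0.615661 + 1.34064·0.809017) = 190 → T_P = 111.748 ≈ 111.7 N.
Then T_Q = 1.34064 × 111.748 = 149.8 N.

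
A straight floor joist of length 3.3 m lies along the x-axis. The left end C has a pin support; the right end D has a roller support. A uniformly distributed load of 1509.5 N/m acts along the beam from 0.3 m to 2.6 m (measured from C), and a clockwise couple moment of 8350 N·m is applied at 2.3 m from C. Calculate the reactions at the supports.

C_x = 0, C_y = -584.0 N, D_y = 4056 N

Resultant of the distributed load: 1509.5 × 2.3 = 3471.85 N at 1.45 m from C.
Moments about C: D_y·3.3 − (1509.5·2.3)·1.45 − 8350 = 0 → D_y = 13384.1825/3.3 = 4055.81 ≈ 4056 N.
ΣF_y = 0: C_y + 4055.81 − 1509.5·2.3 = 0 → C_y = -584.0 N.
ΣF_x = 0: no horizontal applied forces, so C_x = 0.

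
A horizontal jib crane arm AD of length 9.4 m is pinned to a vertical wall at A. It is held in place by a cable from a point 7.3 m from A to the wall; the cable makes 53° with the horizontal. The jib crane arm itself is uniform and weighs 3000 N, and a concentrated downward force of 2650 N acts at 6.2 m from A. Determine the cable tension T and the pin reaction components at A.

T = 5237 N, A_x = 3152 N, A_y = 1468 N

ΣM about A: T·sin53°·7.3 − 3000·4.7 − 2650·6.2 = 0 → T = 30530/(7.3·0.798636) = 5236.67 ≈ 5237 N.
ΣF_x = 0: A_x − T·cos53° = 0 → A_x = 5236.67 × 0.601815 = 3152 N.
ΣF_y = 0: A_y + T·sin53° − 3000 − 2650 = 0 → A_y = 5650 − 5236.67 × 0.798636 = 1468 N.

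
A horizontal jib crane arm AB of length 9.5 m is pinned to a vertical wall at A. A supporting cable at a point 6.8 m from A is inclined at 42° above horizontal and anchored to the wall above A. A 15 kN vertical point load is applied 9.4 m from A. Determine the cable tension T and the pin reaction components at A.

T = 30.99 kN, A_x = 23.03 kN, A_y = -5.735 kN

ΣM about A: T·sin42°·6.8 − 15·9.4 = 0 → T = 141/(6.8·0.669131) = 30.9884 ≈ 30.99 kN.
ΣF_x = 0: A_x − T·cos42° = 0 → A_x = 30.9884 × 0.743145 = 23.03 kN.
ΣF_y = 0: A_y + T·sin42° − 15 = 0 → A_y = 15 − 30.9884 × 0.669131 = -5.735 kN.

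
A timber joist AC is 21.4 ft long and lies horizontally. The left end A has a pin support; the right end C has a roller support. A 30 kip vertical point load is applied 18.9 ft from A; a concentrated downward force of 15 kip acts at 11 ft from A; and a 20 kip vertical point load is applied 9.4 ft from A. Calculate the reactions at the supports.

A_x = 0, A_y = 22.01 kip, C_y = 42.99 kip

Moments about A: C_y·21.4 − 30·18.9 − 15·11 − 20·9.4 = 0 → C_y = 920/21.4 = 42.9907 ≈ 42.99 kip.
ΣF_y = 0: A_y + 42.9907 − 30 − 15 − 20 = 0 → A_y = 22.01 kip.
ΣF_x = 0: no horizontal applied forces, so A_x = 0.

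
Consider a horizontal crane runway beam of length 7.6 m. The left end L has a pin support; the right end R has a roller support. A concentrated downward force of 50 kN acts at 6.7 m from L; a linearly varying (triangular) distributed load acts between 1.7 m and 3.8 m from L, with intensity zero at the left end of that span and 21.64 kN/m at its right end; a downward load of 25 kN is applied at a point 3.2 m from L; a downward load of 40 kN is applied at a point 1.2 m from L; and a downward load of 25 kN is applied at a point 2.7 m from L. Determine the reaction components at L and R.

Resultant of the triangular load: ½ × 21.64 × 2.1 = 22.722 kN, acting at 3.1 m from L (one-third of the span from the peak).
Moments about L: R_y·7.6 − 50·6.7 − (½·21.64·2.1)·3.1 − 25·3.2 − 40·1.2 − 25·2.7 = 0 → R_y = 600.9382/7.6 = 79.0708 ≈ 79.07 kN.
ΣF_y = 0: L_y + 79.0708 − 50 − ½·21.64·2.1 − 25 − 40 − 25 = 0 → L_y = 83.65 kN.
ΣF_x = 0: no horizontal applied forces, so L_x = 0.

L_x = 0, L_y = 83.65 kN, R_y = 79.07 kN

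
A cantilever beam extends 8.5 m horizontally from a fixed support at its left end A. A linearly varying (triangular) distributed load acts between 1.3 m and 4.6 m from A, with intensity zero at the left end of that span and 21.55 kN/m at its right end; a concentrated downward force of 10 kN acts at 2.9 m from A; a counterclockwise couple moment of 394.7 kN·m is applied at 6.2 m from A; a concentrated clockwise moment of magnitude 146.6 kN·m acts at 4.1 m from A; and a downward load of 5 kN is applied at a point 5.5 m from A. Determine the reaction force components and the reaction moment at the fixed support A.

A_x = 0, A_y = 50.56 kN, M_A = -67.15 kN·m

Resultant of the triangular load: ½ × 21.55 × 3.3 = 35.5575 kN, acting at 3.5 m from A (one-third of the span from the peak).
ΣF_x = 0: A_x = 0.
ΣF_y = 0: A_y − ½·21.55·3.3 − 10 − 5 = 0 → A_y = 50.56 kN.
ΣM about A: M_A − (½·21.55·3.3)·3.5 − 10·2.9 + 394.7 − 146.6 − 5·5.5 = 0 → M_A = -67.15 kN·m.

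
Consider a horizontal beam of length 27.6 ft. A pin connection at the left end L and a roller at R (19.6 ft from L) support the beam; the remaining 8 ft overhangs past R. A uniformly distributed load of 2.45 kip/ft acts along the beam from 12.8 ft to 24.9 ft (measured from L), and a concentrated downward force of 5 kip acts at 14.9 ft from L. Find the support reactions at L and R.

L_x = 0, L_y = 2.333 kip, R_y = 32.31 kip

Resultant of the distributed load: 2.45 × 12.1 = 29.645 kip at 18.85 ft from L.
ΣM about L: R_y·19.6 − (2.45·12.1)·18.85 − 5·14.9 = 0 → R_y = 633.30825/19.6 = 32.3116 ≈ 32.31 kip.
ΣF_y = 0: L_y + 32.3116 − 2.45·12.1 − 5 = 0 → L_y = 2.333 kip.
ΣF_x = 0: no horizontal applied forces, so L_x = 0.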